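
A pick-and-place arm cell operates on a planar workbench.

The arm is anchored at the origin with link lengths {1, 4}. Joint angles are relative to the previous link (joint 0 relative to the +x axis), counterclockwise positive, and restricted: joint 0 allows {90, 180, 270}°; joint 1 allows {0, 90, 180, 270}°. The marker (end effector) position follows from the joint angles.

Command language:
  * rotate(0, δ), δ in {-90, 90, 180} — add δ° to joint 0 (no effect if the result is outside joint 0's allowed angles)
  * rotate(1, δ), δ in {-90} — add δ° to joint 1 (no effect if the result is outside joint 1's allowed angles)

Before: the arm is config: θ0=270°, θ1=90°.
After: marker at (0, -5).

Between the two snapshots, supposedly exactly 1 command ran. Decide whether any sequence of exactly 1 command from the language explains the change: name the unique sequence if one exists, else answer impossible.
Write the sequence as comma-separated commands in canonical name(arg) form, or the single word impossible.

initial: config: θ0=270°, θ1=90°
step 1 (rotate(1, -90)): config: θ0=270°, θ1=0°
uniquely the one of 4 1-step routes that fits.

rotate(1, -90)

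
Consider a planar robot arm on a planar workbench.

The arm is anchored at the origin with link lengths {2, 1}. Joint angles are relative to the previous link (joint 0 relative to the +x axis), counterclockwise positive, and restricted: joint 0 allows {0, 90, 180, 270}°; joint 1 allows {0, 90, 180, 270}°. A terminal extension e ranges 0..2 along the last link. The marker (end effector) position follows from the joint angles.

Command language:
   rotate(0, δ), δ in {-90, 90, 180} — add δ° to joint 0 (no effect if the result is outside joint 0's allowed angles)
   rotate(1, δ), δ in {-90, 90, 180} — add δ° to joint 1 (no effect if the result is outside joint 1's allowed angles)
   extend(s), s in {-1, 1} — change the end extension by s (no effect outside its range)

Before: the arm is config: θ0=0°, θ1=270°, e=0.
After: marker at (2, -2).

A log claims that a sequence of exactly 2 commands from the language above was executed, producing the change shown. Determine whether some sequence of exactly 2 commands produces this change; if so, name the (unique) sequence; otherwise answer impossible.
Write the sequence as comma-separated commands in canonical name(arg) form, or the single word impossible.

key: running extend(1) before extend(-1) would end elsewhere — order is forced
initial: config: θ0=0°, θ1=270°, e=0
t=1 extend(-1) ⇒ config: θ0=0°, θ1=270°, e=0
t=2 extend(1) ⇒ config: θ0=0°, θ1=270°, e=1
uniquely the one of 64 2-step routes that fits.

extend(-1), extend(1)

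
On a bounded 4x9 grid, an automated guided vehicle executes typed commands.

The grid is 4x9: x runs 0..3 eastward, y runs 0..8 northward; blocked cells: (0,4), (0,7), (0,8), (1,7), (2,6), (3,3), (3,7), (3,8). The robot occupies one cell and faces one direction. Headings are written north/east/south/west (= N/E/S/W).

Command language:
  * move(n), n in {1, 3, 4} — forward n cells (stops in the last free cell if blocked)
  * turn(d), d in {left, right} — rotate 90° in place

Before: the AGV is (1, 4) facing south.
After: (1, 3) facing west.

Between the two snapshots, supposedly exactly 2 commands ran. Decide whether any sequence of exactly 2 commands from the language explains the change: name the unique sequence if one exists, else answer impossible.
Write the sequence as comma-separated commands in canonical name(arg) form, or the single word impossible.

move(1), turn(right)

key: order matters: swapping move(1) and turn(right) lands elsewhere
start: (1, 4) facing south
[1] after move(1): (1, 3) facing south
[2] after turn(right): (1, 3) facing west
all 25 alternatives checked — unique.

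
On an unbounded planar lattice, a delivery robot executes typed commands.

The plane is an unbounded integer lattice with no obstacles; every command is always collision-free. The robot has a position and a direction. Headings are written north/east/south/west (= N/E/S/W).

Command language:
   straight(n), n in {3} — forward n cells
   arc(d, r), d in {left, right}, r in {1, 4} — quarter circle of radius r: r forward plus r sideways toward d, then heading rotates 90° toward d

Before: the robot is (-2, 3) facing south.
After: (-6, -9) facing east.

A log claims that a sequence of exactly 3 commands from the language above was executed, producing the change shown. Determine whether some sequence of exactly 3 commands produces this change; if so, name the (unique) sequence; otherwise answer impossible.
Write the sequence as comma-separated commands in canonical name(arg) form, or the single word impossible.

key: running arc(left, 4) before arc(right, 4) would end elsewhere — order is forced
initial: (-2, 3) facing south
[1] after arc(right, 4): (-6, -1) facing west
[2] after arc(left, 4): (-10, -5) facing south
[3] after arc(left, 4): (-6, -9) facing east
uniquely the one of 125 3-step routes that fits.

arc(right, 4), arc(left, 4), arc(left, 4)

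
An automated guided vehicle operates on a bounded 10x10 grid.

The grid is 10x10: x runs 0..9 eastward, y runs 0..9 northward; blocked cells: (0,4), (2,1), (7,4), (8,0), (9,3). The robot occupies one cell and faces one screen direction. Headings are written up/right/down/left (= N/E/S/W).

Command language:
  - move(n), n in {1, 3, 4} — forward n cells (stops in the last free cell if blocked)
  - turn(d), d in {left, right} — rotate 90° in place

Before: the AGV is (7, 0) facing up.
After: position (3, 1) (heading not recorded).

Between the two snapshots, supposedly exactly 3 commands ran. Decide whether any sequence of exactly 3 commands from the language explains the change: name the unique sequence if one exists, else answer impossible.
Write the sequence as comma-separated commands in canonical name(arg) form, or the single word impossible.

key: running move(4) before move(1) would end elsewhere — order is forced
t0: (7, 0) facing up
t=1 move(1) ⇒ (7, 1) facing up
t=2 turn(left) ⇒ (7, 1) facing left
t=3 move(4) ⇒ (3, 1) facing left
all 125 alternatives checked — unique.

move(1), turn(left), move(4)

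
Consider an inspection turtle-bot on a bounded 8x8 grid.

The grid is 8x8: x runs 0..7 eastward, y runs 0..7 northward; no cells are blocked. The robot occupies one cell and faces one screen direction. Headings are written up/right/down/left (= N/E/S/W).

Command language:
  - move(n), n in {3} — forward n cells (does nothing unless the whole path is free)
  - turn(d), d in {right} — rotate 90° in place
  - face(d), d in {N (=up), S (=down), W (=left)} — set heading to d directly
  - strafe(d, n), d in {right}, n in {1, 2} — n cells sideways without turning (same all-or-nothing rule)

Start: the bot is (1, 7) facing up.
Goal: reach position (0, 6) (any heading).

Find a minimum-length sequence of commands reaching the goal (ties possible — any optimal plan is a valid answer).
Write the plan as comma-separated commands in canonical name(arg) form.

begin: (1, 7) facing up
step 1 (turn(right)): (1, 7) facing right
step 2 (strafe(right, 1)): (1, 6) facing right
step 3 (face(S)): (1, 6) facing down
step 4 (strafe(right, 1)): (0, 6) facing down
no 3-step plan works, so 4 is optimal.

turn(right), strafe(right, 1), face(S), strafe(right, 1)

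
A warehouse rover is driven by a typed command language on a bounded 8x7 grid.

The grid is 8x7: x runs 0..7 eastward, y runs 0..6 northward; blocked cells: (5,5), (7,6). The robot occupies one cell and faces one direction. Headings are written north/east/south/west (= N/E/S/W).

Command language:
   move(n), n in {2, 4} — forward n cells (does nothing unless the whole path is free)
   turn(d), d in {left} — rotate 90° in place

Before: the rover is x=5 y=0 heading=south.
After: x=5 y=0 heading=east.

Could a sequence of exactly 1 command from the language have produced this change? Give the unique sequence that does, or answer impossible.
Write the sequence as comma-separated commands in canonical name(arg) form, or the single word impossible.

key: parked at (5,0) the whole time — nothing moves the robot
t0: x=5 y=0 heading=south
step 1 (turn(left)): x=5 y=0 heading=east
all 3 alternatives checked — unique.

turn(left)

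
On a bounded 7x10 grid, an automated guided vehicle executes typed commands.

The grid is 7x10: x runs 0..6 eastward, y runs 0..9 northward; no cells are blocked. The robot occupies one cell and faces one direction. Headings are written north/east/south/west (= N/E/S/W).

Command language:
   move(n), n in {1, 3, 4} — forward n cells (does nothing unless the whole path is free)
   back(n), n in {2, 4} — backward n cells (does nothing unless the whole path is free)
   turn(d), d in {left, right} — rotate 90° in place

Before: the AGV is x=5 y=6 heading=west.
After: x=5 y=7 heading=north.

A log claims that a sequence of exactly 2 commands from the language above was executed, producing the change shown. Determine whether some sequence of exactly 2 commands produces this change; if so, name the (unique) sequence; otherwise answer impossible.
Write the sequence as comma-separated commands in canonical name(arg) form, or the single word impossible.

turn(right), move(1)

key: running move(1) before turn(right) would end elsewhere — order is forced
initial: x=5 y=6 heading=west
1. turn(right) → x=5 y=6 heading=north
2. move(1) → x=5 y=7 heading=north
all 49 alternatives checked — unique.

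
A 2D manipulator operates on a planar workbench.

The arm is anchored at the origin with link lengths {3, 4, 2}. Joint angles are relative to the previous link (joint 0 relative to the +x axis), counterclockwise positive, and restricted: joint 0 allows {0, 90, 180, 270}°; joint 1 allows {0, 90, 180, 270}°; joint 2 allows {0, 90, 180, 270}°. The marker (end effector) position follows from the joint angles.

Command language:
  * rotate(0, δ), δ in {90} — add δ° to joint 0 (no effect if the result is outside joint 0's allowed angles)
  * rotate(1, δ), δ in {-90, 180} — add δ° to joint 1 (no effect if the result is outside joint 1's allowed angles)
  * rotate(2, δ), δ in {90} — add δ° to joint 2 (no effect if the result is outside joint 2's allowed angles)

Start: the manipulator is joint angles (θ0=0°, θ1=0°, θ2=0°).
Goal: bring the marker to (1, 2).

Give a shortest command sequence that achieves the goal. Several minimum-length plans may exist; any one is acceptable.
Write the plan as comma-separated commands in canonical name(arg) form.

rotate(2, 90), rotate(0, 90), rotate(0, 90), rotate(1, 180)

initial: joint angles (θ0=0°, θ1=0°, θ2=0°)
1. rotate(2, 90) → joint angles (θ0=0°, θ1=0°, θ2=90°)
2. rotate(0, 90) → joint angles (θ0=90°, θ1=0°, θ2=90°)
3. rotate(0, 90) → joint angles (θ0=180°, θ1=0°, θ2=90°)
4. rotate(1, 180) → joint angles (θ0=180°, θ1=180°, θ2=90°)
no 3-step plan works, so 4 is optimal.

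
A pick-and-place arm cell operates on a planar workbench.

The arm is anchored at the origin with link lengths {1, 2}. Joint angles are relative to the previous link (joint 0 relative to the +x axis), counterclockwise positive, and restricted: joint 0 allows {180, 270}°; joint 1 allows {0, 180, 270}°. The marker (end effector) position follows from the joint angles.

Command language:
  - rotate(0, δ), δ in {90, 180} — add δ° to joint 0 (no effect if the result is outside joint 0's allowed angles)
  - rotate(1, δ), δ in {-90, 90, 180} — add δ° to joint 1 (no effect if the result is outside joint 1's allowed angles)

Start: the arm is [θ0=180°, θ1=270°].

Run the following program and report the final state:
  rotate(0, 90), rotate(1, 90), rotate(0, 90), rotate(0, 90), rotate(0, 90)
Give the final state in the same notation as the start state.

[θ0=270°, θ1=0°]

begin: [θ0=180°, θ1=270°]
step 1 (rotate(0, 90)): [θ0=270°, θ1=270°]
step 2 (rotate(1, 90)): [θ0=270°, θ1=0°]
step 3 (rotate(0, 90)): [θ0=270°, θ1=0°]
step 4 (rotate(0, 90)): [θ0=270°, θ1=0°]
step 5 (rotate(0, 90)): [θ0=270°, θ1=0°]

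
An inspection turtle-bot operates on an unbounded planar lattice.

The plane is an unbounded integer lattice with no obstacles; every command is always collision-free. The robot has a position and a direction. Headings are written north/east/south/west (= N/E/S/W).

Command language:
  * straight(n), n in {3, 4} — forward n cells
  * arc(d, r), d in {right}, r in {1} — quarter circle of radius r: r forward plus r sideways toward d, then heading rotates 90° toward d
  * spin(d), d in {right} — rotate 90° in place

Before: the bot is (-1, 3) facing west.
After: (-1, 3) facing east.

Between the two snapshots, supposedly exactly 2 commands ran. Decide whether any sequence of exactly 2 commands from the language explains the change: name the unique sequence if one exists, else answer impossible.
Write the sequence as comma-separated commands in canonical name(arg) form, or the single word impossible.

key: parked at (-1,3) the whole time — nothing moves the robot
begin: (-1, 3) facing west
[1] after spin(right): (-1, 3) facing north
[2] after spin(right): (-1, 3) facing east
uniquely the one of 16 2-step routes that fits.

spin(right), spin(right)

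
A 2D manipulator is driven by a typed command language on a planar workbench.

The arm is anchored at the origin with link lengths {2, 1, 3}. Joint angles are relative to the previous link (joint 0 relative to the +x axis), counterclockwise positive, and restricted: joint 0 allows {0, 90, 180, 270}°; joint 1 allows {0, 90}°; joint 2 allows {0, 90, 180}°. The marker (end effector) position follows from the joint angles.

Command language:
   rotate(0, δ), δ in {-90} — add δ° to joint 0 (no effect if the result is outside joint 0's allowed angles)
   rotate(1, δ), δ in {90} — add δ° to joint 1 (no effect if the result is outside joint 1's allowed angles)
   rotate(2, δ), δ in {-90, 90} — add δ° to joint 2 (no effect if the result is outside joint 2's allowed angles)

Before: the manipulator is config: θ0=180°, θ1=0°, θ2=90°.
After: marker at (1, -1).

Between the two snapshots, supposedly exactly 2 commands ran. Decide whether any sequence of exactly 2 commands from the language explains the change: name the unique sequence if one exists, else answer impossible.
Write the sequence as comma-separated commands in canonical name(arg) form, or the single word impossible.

rotate(1, 90), rotate(1, 90)

from: config: θ0=180°, θ1=0°, θ2=90°
step 1 (rotate(1, 90)): config: θ0=180°, θ1=90°, θ2=90°
step 2 (rotate(1, 90)): config: θ0=180°, θ1=90°, θ2=90°
no rival 2-sequence matches.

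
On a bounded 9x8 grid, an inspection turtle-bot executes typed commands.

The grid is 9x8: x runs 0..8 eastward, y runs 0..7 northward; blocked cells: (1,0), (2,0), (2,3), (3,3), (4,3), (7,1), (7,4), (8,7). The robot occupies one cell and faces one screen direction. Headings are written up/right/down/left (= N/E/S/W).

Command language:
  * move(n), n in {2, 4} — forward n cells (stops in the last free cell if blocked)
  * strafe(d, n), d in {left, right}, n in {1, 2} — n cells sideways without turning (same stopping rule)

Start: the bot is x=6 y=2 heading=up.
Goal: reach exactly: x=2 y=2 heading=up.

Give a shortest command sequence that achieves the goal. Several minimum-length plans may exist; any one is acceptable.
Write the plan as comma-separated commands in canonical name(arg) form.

t0: x=6 y=2 heading=up
1. strafe(left, 2) → x=4 y=2 heading=up
2. strafe(left, 2) → x=2 y=2 heading=up
nothing shorter than 2 reaches the goal.

strafe(left, 2), strafe(left, 2)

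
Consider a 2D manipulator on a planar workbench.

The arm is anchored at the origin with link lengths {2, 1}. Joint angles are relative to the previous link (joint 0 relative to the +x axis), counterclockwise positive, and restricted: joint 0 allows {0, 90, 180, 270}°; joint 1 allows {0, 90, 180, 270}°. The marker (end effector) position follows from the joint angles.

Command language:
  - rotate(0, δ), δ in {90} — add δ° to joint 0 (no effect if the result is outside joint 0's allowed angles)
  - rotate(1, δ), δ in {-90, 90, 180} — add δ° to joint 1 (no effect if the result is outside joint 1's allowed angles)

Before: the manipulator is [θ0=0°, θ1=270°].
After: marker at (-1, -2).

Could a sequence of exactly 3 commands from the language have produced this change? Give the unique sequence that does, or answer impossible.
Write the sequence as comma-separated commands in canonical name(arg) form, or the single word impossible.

rotate(0, 90), rotate(0, 90), rotate(0, 90)

t0: [θ0=0°, θ1=270°]
t=1 rotate(0, 90) ⇒ [θ0=90°, θ1=270°]
t=2 rotate(0, 90) ⇒ [θ0=180°, θ1=270°]
t=3 rotate(0, 90) ⇒ [θ0=270°, θ1=270°]
all 64 alternatives checked — unique.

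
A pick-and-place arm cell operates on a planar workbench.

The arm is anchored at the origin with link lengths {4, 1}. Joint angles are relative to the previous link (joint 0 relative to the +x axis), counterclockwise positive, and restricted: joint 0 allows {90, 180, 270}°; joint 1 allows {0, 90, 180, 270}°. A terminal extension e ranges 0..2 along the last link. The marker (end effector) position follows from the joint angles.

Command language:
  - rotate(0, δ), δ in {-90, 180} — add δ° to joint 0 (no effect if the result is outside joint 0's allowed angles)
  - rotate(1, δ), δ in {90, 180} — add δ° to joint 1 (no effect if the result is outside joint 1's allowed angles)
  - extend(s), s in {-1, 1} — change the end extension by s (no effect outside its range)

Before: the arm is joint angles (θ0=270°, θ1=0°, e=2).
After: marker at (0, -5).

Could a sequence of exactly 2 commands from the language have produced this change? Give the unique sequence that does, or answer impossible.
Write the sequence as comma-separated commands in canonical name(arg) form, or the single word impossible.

extend(-1), extend(-1)

t0: joint angles (θ0=270°, θ1=0°, e=2)
[1] after extend(-1): joint angles (θ0=270°, θ1=0°, e=1)
[2] after extend(-1): joint angles (θ0=270°, θ1=0°, e=0)
no rival 2-sequence matches.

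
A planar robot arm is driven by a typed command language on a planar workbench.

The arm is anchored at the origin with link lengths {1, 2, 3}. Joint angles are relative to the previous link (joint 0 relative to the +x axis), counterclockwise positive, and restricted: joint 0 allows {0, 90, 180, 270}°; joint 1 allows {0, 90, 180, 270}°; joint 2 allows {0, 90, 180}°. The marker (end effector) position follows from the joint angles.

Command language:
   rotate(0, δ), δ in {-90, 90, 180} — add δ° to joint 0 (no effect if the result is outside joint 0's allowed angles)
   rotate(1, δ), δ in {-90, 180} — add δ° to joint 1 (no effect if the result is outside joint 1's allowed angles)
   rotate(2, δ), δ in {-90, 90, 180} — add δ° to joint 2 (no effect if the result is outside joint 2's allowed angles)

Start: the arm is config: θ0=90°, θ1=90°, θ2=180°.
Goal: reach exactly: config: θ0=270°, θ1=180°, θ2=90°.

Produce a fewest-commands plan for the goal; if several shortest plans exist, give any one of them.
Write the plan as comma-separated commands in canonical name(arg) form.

initial: config: θ0=90°, θ1=90°, θ2=180°
1. rotate(1, 180) → config: θ0=90°, θ1=270°, θ2=180°
2. rotate(2, -90) → config: θ0=90°, θ1=270°, θ2=90°
3. rotate(1, -90) → config: θ0=90°, θ1=180°, θ2=90°
4. rotate(0, 180) → config: θ0=270°, θ1=180°, θ2=90°
nothing shorter than 4 reaches the goal.

rotate(1, 180), rotate(2, -90), rotate(1, -90), rotate(0, 180)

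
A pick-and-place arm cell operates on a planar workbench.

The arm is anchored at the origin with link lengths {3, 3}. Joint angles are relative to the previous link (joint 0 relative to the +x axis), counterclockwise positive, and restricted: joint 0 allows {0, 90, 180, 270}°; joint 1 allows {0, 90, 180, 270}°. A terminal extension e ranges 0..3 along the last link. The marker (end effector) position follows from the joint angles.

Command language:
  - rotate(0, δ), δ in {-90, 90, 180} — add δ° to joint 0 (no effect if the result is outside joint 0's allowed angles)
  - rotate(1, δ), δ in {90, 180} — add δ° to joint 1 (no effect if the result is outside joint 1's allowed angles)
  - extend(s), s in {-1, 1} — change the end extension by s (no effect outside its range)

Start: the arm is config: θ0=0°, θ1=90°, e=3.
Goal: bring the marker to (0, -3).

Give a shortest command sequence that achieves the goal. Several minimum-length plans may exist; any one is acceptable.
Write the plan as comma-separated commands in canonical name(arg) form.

rotate(1, 90), rotate(0, 90)

start: config: θ0=0°, θ1=90°, e=3
t=1 rotate(1, 90) ⇒ config: θ0=0°, θ1=180°, e=3
t=2 rotate(0, 90) ⇒ config: θ0=90°, θ1=180°, e=3
nothing shorter than 2 reaches the goal.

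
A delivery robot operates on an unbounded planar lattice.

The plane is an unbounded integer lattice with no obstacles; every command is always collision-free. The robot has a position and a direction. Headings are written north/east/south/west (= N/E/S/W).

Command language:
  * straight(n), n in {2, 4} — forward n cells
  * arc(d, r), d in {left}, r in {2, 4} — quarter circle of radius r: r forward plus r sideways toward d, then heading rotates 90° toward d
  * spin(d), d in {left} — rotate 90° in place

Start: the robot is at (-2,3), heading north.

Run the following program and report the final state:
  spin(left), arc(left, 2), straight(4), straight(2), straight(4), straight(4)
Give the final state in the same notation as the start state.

at (-4,-13), heading south

begin: at (-2,3), heading north
t=1 spin(left) ⇒ at (-2,3), heading west
t=2 arc(left, 2) ⇒ at (-4,1), heading south
t=3 straight(4) ⇒ at (-4,-3), heading south
t=4 straight(2) ⇒ at (-4,-5), heading south
t=5 straight(4) ⇒ at (-4,-9), heading south
t=6 straight(4) ⇒ at (-4,-13), heading south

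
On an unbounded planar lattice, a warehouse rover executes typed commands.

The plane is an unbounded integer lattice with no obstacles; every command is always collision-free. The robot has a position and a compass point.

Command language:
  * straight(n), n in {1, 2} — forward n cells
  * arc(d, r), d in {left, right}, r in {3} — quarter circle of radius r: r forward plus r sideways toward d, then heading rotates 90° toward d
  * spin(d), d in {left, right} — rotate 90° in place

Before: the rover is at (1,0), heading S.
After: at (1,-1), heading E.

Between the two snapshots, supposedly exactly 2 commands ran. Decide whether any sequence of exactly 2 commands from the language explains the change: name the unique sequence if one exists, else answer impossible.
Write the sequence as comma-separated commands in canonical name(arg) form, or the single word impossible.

straight(1), spin(left)

key: order matters: swapping straight(1) and spin(left) lands elsewhere
initial: at (1,0), heading S
1. straight(1) → at (1,-1), heading S
2. spin(left) → at (1,-1), heading E
uniquely the one of 36 2-step routes that fits.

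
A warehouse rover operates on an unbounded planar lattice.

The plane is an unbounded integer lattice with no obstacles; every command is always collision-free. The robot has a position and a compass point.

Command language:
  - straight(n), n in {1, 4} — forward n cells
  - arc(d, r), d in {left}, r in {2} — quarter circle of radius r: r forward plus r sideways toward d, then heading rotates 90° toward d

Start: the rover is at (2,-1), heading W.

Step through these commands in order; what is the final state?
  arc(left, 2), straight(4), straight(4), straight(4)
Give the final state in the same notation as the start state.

at (0,-15), heading S

start: at (2,-1), heading W
t=1 arc(left, 2) ⇒ at (0,-3), heading S
t=2 straight(4) ⇒ at (0,-7), heading S
t=3 straight(4) ⇒ at (0,-11), heading S
t=4 straight(4) ⇒ at (0,-15), heading S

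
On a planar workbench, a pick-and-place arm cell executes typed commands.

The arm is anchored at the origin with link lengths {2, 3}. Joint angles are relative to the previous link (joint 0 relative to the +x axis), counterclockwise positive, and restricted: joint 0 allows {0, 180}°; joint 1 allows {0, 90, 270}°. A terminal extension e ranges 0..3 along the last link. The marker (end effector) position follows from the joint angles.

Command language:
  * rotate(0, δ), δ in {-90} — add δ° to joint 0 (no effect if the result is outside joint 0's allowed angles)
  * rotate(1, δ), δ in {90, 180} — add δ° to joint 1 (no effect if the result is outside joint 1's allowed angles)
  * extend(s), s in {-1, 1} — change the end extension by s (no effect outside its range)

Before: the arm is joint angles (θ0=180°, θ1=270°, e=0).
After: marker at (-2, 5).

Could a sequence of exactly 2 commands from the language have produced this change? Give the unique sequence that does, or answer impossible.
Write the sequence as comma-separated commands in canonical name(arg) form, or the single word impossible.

from: joint angles (θ0=180°, θ1=270°, e=0)
t=1 extend(1) ⇒ joint angles (θ0=180°, θ1=270°, e=1)
t=2 extend(1) ⇒ joint angles (θ0=180°, θ1=270°, e=2)
no rival 2-sequence matches.

extend(1), extend(1)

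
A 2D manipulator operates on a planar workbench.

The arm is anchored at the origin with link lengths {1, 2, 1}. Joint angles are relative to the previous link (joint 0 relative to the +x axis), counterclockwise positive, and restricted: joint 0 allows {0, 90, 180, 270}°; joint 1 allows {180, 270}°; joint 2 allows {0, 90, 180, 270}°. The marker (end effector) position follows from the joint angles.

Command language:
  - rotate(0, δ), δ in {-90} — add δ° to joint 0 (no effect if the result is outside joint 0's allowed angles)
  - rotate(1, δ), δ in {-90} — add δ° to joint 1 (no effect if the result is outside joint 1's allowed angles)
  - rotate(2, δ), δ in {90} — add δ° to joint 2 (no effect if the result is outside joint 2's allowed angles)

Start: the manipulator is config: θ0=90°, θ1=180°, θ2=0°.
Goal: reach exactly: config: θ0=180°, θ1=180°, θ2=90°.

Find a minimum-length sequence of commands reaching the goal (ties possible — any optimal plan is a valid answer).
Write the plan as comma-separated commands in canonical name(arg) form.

begin: config: θ0=90°, θ1=180°, θ2=0°
[1] after rotate(2, 90): config: θ0=90°, θ1=180°, θ2=90°
[2] after rotate(0, -90): config: θ0=0°, θ1=180°, θ2=90°
[3] after rotate(0, -90): config: θ0=270°, θ1=180°, θ2=90°
[4] after rotate(0, -90): config: θ0=180°, θ1=180°, θ2=90°
shorter routes all fall short; 4 is best.

rotate(2, 90), rotate(0, -90), rotate(0, -90), rotate(0, -90)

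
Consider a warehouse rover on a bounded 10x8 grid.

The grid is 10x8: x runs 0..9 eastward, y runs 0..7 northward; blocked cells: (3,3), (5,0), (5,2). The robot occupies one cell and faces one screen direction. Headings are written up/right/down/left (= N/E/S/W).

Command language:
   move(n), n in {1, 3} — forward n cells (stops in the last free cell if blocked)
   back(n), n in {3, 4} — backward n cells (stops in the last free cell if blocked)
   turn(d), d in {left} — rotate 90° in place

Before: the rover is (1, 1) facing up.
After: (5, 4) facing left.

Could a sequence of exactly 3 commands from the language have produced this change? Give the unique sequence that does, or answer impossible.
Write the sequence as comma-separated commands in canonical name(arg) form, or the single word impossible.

key: cell and facing (now W) both changed — the 3 commands mix motion and turning
from: (1, 1) facing up
[1] after move(3): (1, 4) facing up
[2] after turn(left): (1, 4) facing left
[3] after back(4): (5, 4) facing left
no other 3-command option fits: unique.

move(3), turn(left), back(4)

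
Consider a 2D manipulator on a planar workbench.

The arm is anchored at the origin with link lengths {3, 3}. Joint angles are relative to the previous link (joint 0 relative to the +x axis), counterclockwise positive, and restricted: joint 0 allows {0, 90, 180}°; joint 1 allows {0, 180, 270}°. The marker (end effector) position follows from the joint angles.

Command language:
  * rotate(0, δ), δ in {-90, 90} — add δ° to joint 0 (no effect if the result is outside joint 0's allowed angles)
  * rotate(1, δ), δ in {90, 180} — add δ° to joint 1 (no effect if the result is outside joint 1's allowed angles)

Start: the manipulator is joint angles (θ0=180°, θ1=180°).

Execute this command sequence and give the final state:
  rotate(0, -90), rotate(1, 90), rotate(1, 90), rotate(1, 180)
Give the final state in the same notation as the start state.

joint angles (θ0=90°, θ1=180°)

begin: joint angles (θ0=180°, θ1=180°)
[1] after rotate(0, -90): joint angles (θ0=90°, θ1=180°)
[2] after rotate(1, 90): joint angles (θ0=90°, θ1=270°)
[3] after rotate(1, 90): joint angles (θ0=90°, θ1=0°)
[4] after rotate(1, 180): joint angles (θ0=90°, θ1=180°)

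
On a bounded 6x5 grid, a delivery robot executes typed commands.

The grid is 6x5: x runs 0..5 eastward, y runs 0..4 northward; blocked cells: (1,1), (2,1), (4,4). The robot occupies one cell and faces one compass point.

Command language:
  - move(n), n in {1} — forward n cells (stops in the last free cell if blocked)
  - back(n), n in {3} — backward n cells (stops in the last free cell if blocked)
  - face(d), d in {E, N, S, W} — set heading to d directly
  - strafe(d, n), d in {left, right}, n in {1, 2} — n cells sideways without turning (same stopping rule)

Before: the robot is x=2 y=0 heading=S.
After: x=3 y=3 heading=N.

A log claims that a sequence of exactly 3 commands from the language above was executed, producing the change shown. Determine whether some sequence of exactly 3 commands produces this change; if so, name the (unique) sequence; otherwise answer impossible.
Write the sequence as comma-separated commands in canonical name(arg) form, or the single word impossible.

strafe(left, 1), back(3), face(N)

key: order matters: swapping strafe(left, 1) and face(N) lands elsewhere
begin: x=2 y=0 heading=S
t=1 strafe(left, 1) ⇒ x=3 y=0 heading=S
t=2 back(3) ⇒ x=3 y=3 heading=S
t=3 face(N) ⇒ x=3 y=3 heading=N
no other 3-command option fits: unique.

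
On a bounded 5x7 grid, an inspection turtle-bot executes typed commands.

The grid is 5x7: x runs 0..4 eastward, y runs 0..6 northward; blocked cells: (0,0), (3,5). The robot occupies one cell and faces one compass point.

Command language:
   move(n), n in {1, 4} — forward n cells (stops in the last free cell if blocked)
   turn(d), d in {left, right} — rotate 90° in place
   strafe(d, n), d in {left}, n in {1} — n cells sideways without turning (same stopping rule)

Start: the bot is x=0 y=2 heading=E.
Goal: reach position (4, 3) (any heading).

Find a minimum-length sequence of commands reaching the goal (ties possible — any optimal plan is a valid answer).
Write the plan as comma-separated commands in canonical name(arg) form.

strafe(left, 1), move(4)

t0: x=0 y=2 heading=E
t=1 strafe(left, 1) ⇒ x=0 y=3 heading=E
t=2 move(4) ⇒ x=4 y=3 heading=E
minimal: 2 command(s), checked below 2.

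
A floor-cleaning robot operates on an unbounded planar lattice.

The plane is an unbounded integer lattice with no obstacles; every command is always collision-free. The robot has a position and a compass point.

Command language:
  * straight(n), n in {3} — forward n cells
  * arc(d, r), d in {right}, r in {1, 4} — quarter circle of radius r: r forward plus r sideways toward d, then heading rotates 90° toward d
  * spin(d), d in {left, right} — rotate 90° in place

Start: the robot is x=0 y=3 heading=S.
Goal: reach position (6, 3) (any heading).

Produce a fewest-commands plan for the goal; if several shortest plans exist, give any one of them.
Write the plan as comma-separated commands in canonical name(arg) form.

spin(left), straight(3), straight(3)

from: x=0 y=3 heading=S
step 1 (spin(left)): x=0 y=3 heading=E
step 2 (straight(3)): x=3 y=3 heading=E
step 3 (straight(3)): x=6 y=3 heading=E
no 2-step plan works, so 3 is optimal.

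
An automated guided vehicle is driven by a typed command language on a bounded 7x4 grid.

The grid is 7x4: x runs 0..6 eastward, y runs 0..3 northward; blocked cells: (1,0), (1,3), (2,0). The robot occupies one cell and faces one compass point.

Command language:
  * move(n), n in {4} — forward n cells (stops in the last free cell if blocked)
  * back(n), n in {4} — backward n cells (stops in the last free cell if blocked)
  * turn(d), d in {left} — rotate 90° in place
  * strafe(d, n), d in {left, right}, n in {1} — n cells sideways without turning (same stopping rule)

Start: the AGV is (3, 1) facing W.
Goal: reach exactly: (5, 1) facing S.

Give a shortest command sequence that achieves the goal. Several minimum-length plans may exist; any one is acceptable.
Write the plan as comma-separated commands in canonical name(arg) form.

turn(left), strafe(left, 1), strafe(left, 1)

start: (3, 1) facing W
t=1 turn(left) ⇒ (3, 1) facing S
t=2 strafe(left, 1) ⇒ (4, 1) facing S
t=3 strafe(left, 1) ⇒ (5, 1) facing S
minimal: 3 command(s), checked below 3.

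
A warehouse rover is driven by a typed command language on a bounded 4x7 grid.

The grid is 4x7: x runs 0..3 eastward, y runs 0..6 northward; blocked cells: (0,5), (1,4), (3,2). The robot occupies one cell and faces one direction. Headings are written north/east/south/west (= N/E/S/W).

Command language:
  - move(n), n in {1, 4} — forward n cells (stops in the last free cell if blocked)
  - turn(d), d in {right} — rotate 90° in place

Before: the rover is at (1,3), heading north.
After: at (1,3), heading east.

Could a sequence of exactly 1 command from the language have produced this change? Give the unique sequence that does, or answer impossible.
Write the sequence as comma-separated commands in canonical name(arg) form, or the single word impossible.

key: parked at (1,3) the whole time — nothing moves the robot
t0: at (1,3), heading north
step 1 (turn(right)): at (1,3), heading east
all 3 alternatives checked — unique.

turn(right)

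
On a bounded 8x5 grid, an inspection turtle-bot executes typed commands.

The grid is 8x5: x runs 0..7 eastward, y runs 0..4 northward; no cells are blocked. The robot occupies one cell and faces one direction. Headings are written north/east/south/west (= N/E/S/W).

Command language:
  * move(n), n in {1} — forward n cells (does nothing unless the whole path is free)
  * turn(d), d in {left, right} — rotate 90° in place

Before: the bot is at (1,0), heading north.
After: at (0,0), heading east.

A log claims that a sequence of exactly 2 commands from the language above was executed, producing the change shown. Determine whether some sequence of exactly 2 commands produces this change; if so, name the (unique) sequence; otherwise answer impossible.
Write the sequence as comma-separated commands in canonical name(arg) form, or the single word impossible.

checked all 2-command options: none fits.

impossible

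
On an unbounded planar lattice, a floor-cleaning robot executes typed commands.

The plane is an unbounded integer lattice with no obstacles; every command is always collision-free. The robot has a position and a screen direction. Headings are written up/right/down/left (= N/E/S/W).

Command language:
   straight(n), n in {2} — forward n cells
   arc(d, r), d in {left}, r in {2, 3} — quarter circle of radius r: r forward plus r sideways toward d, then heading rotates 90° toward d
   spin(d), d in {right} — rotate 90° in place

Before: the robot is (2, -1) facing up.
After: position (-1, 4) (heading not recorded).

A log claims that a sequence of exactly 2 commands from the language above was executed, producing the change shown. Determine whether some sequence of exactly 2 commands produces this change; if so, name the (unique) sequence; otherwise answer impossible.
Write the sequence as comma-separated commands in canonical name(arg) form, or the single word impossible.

key: order matters: swapping straight(2) and arc(left, 3) lands elsewhere
t0: (2, -1) facing up
1. straight(2) → (2, 1) facing up
2. arc(left, 3) → (-1, 4) facing left
all 16 alternatives checked — unique.

straight(2), arc(left, 3)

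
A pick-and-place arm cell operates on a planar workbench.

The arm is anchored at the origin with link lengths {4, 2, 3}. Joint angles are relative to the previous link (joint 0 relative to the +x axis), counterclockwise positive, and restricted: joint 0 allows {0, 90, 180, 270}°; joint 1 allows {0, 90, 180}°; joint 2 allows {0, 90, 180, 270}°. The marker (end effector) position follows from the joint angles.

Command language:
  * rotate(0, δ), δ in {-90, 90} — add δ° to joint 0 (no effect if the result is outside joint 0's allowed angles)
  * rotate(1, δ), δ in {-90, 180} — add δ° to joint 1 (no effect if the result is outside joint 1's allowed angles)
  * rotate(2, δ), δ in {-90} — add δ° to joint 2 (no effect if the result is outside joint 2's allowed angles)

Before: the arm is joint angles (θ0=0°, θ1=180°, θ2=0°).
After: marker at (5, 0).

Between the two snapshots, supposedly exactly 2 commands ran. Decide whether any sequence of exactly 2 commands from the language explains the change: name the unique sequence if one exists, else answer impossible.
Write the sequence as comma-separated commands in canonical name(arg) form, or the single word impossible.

t0: joint angles (θ0=0°, θ1=180°, θ2=0°)
[1] after rotate(2, -90): joint angles (θ0=0°, θ1=180°, θ2=270°)
[2] after rotate(2, -90): joint angles (θ0=0°, θ1=180°, θ2=180°)
all 25 alternatives checked — unique.

rotate(2, -90), rotate(2, -90)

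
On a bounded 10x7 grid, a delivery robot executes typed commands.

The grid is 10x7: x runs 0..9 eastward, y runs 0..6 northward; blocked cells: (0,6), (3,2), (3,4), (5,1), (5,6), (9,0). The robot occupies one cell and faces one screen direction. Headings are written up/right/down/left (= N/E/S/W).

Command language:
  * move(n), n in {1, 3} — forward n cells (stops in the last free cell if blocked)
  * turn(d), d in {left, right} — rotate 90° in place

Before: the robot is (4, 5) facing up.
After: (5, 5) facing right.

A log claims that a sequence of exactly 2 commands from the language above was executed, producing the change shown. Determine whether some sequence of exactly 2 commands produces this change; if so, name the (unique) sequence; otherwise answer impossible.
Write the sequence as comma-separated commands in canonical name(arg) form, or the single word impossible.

turn(right), move(1)

key: cell and facing (now E) both changed — the 2 commands mix motion and turning
start: (4, 5) facing up
[1] after turn(right): (4, 5) facing right
[2] after move(1): (5, 5) facing right
no rival 2-sequence matches.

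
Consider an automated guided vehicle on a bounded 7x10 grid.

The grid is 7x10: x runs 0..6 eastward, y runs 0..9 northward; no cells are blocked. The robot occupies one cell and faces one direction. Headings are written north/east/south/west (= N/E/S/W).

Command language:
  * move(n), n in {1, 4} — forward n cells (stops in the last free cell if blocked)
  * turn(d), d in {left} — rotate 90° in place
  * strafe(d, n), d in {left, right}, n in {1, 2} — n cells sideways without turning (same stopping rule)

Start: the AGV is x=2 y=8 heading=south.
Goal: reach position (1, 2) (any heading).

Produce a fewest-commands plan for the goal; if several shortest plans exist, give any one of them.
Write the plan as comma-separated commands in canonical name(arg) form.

from: x=2 y=8 heading=south
1. move(4) → x=2 y=4 heading=south
2. move(1) → x=2 y=3 heading=south
3. move(1) → x=2 y=2 heading=south
4. strafe(right, 1) → x=1 y=2 heading=south
nothing shorter than 4 reaches the goal.

move(4), move(1), move(1), strafe(right, 1)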